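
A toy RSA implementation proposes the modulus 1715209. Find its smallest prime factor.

37

1715209 is odd.
Digit sum 25, not divisible by 3.
Ends in 9: not divisible by 5.
7: 1715209 = 7·245029 + 6
11: 1715209 = 11·155928 + 1
13: 1715209 = 13·131939 + 2
17: 1715209 = 17·100894 + 11
19: 1715209 = 19·90274 + 3
23: 1715209 = 23·74574 + 7
29: 1715209 = 29·59145 + 4
31: 1715209 = 31·55329 + 10
37: 1715209 = 37·46357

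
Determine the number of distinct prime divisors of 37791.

37791 = 3^2 · 4199
4199 = 13 · 323
323 = 17 · 19
37791 = 3^2 · 13 · 17 · 19, which has 4 distinct prime factors.

4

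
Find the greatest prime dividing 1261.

1261 = 13 · 97
97 is prime.
So 1261 = 13 · 97; the largest prime factor is 97.

97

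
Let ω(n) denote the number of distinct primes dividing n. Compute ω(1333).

1333 = 31 · 43
1333 = 31 · 43, which has 2 distinct prime factors.

2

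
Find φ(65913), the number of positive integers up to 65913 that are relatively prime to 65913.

Factor: 65913 = 3 · 127 · 173.
φ(65913) = (3−1) · (127−1) · (173−1) = 2 · 126 · 172 = 43344.

43344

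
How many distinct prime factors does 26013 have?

26013 = 3 · 8671
8671 = 13 · 667
667 = 23 · 29
26013 = 3 · 13 · 23 · 29, which has 4 distinct prime factors.

4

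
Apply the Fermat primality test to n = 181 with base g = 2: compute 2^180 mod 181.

1

2^1 ≡ 2 (mod 181)
2^2 ≡ 2^2 = 4 ≡ 4 (mod 181)
2^4 ≡ 4^2 = 16 ≡ 16 (mod 181)
2^8 ≡ 16^2 = 256 ≡ 75 (mod 181)
2^16 ≡ 75^2 = 5625 ≡ 14 (mod 181)
2^32 ≡ 14^2 = 196 ≡ 15 (mod 181)
2^64 ≡ 15^2 = 225 ≡ 44 (mod 181)
2^128 ≡ 44^2 = 1936 ≡ 126 (mod 181)
180 = 128 + 32 + 16 + 4 in binary powers of 2.
So 2^180 ≡ 126 · 15 · 14 · 16 ≡ 1 (mod 181).
Since the result is 1, base 2 gives no evidence that 181 is composite.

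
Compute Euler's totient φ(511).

Factor: 511 = 7 · 73.
φ(511) = (7−1) · (73−1) = 6 · 72 = 432.

432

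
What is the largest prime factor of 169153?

61

169153 = 47 · 3599
3599 = 59 · 61
61 is prime.
So 169153 = 47 · 59 · 61; the largest prime factor is 61.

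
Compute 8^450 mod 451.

122

8^1 ≡ 8 (mod 451)
8^2 ≡ 8^2 = 64 ≡ 64 (mod 451)
8^4 ≡ 64^2 = 4096 ≡ 37 (mod 451)
8^8 ≡ 37^2 = 1369 ≡ 16 (mod 451)
8^16 ≡ 16^2 = 256 ≡ 256 (mod 451)
8^32 ≡ 256^2 = 65536 ≡ 141 (mod 451)
8^64 ≡ 141^2 = 19881 ≡ 37 (mod 451)
8^128 ≡ 37^2 = 1369 ≡ 16 (mod 451)
8^256 ≡ 16^2 = 256 ≡ 256 (mod 451)
450 = 256 + 128 + 64 + 2 in binary powers of 2.
So 8^450 ≡ 256 · 16 · 37 · 64 ≡ 122 (mod 451).
Since 122 ≠ 1, base 8 is a Fermat witness: 451 is composite.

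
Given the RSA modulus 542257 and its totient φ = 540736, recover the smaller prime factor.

569

φ(n) = (p−1)(q−1) = n − (p+q) + 1, so p + q = 542257 − 540736 + 1 = 1522.
p and q are the roots of t² − 1522t + 542257 = 0.
Discriminant: 1522² − 4·542257 = 2316484 − 2169028 = 147456; √147456 = 384.
q = (1522 − 384)/2 = 569, p = (1522 + 384)/2 = 953.
Check: 569 · 953 = 542257.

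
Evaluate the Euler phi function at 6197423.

Factor: 6197423 = 163 · 193 · 197.
φ(6197423) = (163−1) · (193−1) · (197−1) = 162 · 192 · 196 = 6096384.

6096384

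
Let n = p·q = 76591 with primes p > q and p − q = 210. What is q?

Since p = q + 210, we have 76591 = q(q + 210), so q² + 210q − 76591 = 0.
Discriminant: 210² + 4·76591 = 44100 + 306364 = 350464; √350464 = 592.
q = (−210 + 592)/2 = 191, and p = q + 210 = 401.
Check: 191 · 401 = 76591.

191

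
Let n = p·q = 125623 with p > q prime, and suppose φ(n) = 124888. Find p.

φ(n) = (p−1)(q−1) = n − (p+q) + 1, so p + q = 125623 − 124888 + 1 = 736.
p and q are the roots of t² − 736t + 125623 = 0.
Discriminant: 736² − 4·125623 = 541696 − 502492 = 39204; √39204 = 198.
q = (736 − 198)/2 = 269, p = (736 + 198)/2 = 467.
Check: 269 · 467 = 125623.

467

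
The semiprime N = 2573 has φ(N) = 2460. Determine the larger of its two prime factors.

φ(n) = (p−1)(q−1) = n − (p+q) + 1, so p + q = 2573 − 2460 + 1 = 114.
p and q are the roots of t² − 114t + 2573 = 0.
Discriminant: 114² − 4·2573 = 12996 − 10292 = 2704; √2704 = 52.
q = (114 − 52)/2 = 31, p = (114 + 52)/2 = 83.
Check: 31 · 83 = 2573.

83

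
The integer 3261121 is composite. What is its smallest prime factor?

3261121 is odd.
Digit sum 16, not divisible by 3.
Ends in 1: not divisible by 5.
7: 3261121 = 7·465874 + 3
11: 3261121 = 11·296465 + 6
13: 3261121 = 13·250855 + 6
17: 3261121 = 17·191830 + 11
19: 3261121 = 19·171637 + 18
23: 3261121 = 23·141787 + 20
29: 3261121 = 29·112452 + 13
31: 3261121 = 31·105197 + 14
37: 3261121 = 37·88138 + 15
41: 3261121 = 41·79539 + 22
43: 3261121 = 43·75840 + 1
47: 3261121 = 47·69385 + 26
53: 3261121 = 53·61530 + 31
59: 3261121 = 59·55273 + 14
61: 3261121 = 61·53461

61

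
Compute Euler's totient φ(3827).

3696

Factor: 3827 = 43 · 89.
φ(3827) = (43−1) · (89−1) = 42 · 88 = 3696.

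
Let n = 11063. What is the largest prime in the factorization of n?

37

11063 = 13 · 851
851 = 23 · 37
37 is prime.
So 11063 = 13 · 23 · 37; the largest prime factor is 37.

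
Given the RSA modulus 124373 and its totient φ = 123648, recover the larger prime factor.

449

φ(n) = (p−1)(q−1) = n − (p+q) + 1, so p + q = 124373 − 123648 + 1 = 726.
p and q are the roots of t² − 726t + 124373 = 0.
Discriminant: 726² − 4·124373 = 527076 − 497492 = 29584; √29584 = 172.
q = (726 − 172)/2 = 277, p = (726 + 172)/2 = 449.
Check: 277 · 449 = 124373.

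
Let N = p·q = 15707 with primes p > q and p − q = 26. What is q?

Since p = q + 26, we have 15707 = q(q + 26), so q² + 26q − 15707 = 0.
Discriminant: 26² + 4·15707 = 676 + 62828 = 63504; √63504 = 252.
q = (−26 + 252)/2 = 113, and p = q + 26 = 139.
Check: 113 · 139 = 15707.

113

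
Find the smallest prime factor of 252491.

19

252491 is odd.
Digit sum 23, not divisible by 3.
Ends in 1: not divisible by 5.
7: 252491 = 7·36070 + 1
11: 252491 = 11·22953 + 8
13: 252491 = 13·19422 + 5
17: 252491 = 17·14852 + 7
19: 252491 = 19·13289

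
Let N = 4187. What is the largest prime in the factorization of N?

4187 = 53 · 79
79 is prime.
So 4187 = 53 · 79; the largest prime factor is 79.

79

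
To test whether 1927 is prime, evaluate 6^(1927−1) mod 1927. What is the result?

777

6^1 ≡ 6 (mod 1927)
6^2 ≡ 6^2 = 36 ≡ 36 (mod 1927)
6^4 ≡ 36^2 = 1296 ≡ 1296 (mod 1927)
6^8 ≡ 1296^2 = 1679616 ≡ 1199 (mod 1927)
6^16 ≡ 1199^2 = 1437601 ≡ 59 (mod 1927)
6^32 ≡ 59^2 = 3481 ≡ 1554 (mod 1927)
6^64 ≡ 1554^2 = 2414916 ≡ 385 (mod 1927)
6^128 ≡ 385^2 = 148225 ≡ 1773 (mod 1927)
6^256 ≡ 1773^2 = 3143529 ≡ 592 (mod 1927)
6^512 ≡ 592^2 = 350464 ≡ 1677 (mod 1927)
6^1024 ≡ 1677^2 = 2812329 ≡ 836 (mod 1927)
1926 = 1024 + 512 + 256 + 128 + 4 + 2 in binary powers of 2.
So 6^1926 ≡ 836 · 1677 · 592 · 1773 · 1296 · 36 ≡ 777 (mod 1927).
Since 777 ≠ 1, base 6 is a Fermat witness: 1927 is composite.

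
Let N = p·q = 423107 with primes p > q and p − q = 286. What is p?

809

Since p = q + 286, we have 423107 = q(q + 286), so q² + 286q − 423107 = 0.
Discriminant: 286² + 4·423107 = 81796 + 1692428 = 1774224; √1774224 = 1332.
q = (−286 + 1332)/2 = 523, and p = q + 286 = 809.
Check: 523 · 809 = 423107.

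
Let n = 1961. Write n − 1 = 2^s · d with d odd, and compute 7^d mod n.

1961 − 1 = 1960 = 2^3 · 245, so d = 245.
7^1 ≡ 7 (mod 1961)
7^2 ≡ 7^2 = 49 ≡ 49 (mod 1961)
7^4 ≡ 49^2 = 2401 ≡ 440 (mod 1961)
7^8 ≡ 440^2 = 193600 ≡ 1422 (mod 1961)
7^16 ≡ 1422^2 = 2022084 ≡ 293 (mod 1961)
7^32 ≡ 293^2 = 85849 ≡ 1526 (mod 1961)
7^64 ≡ 1526^2 = 2328676 ≡ 969 (mod 1961)
7^128 ≡ 969^2 = 938961 ≡ 1603 (mod 1961)
245 = 128 + 64 + 32 + 16 + 4 + 1 in binary powers of 2.
So 7^245 ≡ 1603 · 969 · 1526 · 293 · 440 · 7 ≡ 1418 (mod 1961).
Squaring chain: 1418 → 699 → 312; never reaches −1, so base 7 is a Miller–Rabin witness that 1961 is composite.

1418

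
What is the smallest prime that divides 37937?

59

37937 is odd.
Digit sum 29, not divisible by 3.
Ends in 7: not divisible by 5.
7: 37937 = 7·5419 + 4
11: 37937 = 11·3448 + 9
13: 37937 = 13·2918 + 3
17: 37937 = 17·2231 + 10
19: 37937 = 19·1996 + 13
23: 37937 = 23·1649 + 10
29: 37937 = 29·1308 + 5
31: 37937 = 31·1223 + 24
37: 37937 = 37·1025 + 12
41: 37937 = 41·925 + 12
43: 37937 = 43·882 + 11
47: 37937 = 47·807 + 8
53: 37937 = 53·715 + 42
59: 37937 = 59·643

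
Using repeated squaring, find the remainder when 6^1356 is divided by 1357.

1090

6^1 ≡ 6 (mod 1357)
6^2 ≡ 6^2 = 36 ≡ 36 (mod 1357)
6^4 ≡ 36^2 = 1296 ≡ 1296 (mod 1357)
6^8 ≡ 1296^2 = 1679616 ≡ 1007 (mod 1357)
6^16 ≡ 1007^2 = 1014049 ≡ 370 (mod 1357)
6^32 ≡ 370^2 = 136900 ≡ 1200 (mod 1357)
6^64 ≡ 1200^2 = 1440000 ≡ 223 (mod 1357)
6^128 ≡ 223^2 = 49729 ≡ 877 (mod 1357)
6^256 ≡ 877^2 = 769129 ≡ 1067 (mod 1357)
6^512 ≡ 1067^2 = 1138489 ≡ 1323 (mod 1357)
6^1024 ≡ 1323^2 = 1750329 ≡ 1156 (mod 1357)
1356 = 1024 + 256 + 64 + 8 + 4 in binary powers of 2.
So 6^1356 ≡ 1156 · 1067 · 223 · 1007 · 1296 ≡ 1090 (mod 1357).
Since 1090 ≠ 1, base 6 is a Fermat witness: 1357 is composite.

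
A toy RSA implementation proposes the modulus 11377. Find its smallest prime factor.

11377 is odd.
Digit sum 19, not divisible by 3.
Ends in 7: not divisible by 5.
7: 11377 = 7·1625 + 2
11: 11377 = 11·1034 + 3
13: 11377 = 13·875 + 2
17: 11377 = 17·669 + 4
19: 11377 = 19·598 + 15
23: 11377 = 23·494 + 15
29: 11377 = 29·392 + 9
31: 11377 = 31·367

31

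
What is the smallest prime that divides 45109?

79

45109 is odd.
Digit sum 19, not divisible by 3.
Ends in 9: not divisible by 5.
7: 45109 = 7·6444 + 1
11: 45109 = 11·4100 + 9
13: 45109 = 13·3469 + 12
17: 45109 = 17·2653 + 8
19: 45109 = 19·2374 + 3
23: 45109 = 23·1961 + 6
29: 45109 = 29·1555 + 14
31: 45109 = 31·1455 + 4
37: 45109 = 37·1219 + 6
41: 45109 = 41·1100 + 9
43: 45109 = 43·1049 + 2
47: 45109 = 47·959 + 36
53: 45109 = 53·851 + 6
59: 45109 = 59·764 + 33
61: 45109 = 61·739 + 30
67: 45109 = 67·673 + 18
71: 45109 = 71·635 + 24
73: 45109 = 73·617 + 68
79: 45109 = 79·571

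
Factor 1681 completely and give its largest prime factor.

41

1681 = 41 · 41
41 = 41 · 1
So 1681 = 41^2; the largest prime factor is 41.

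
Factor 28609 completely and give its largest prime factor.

28609 = 7 · 4087
4087 = 61 · 67
67 is prime.
So 28609 = 7 · 61 · 67; the largest prime factor is 67.

67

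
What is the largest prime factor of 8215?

53

8215 = 5 · 1643
1643 = 31 · 53
53 is prime.
So 8215 = 5 · 31 · 53; the largest prime factor is 53.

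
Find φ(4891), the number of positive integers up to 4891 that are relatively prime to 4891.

Factor: 4891 = 67 · 73.
φ(4891) = (67−1) · (73−1) = 66 · 72 = 4752.

4752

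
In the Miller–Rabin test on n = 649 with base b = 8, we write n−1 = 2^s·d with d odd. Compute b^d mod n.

649 − 1 = 648 = 2^3 · 81, so d = 81.
8^1 ≡ 8 (mod 649)
8^2 ≡ 8^2 = 64 ≡ 64 (mod 649)
8^4 ≡ 64^2 = 4096 ≡ 202 (mod 649)
8^8 ≡ 202^2 = 40804 ≡ 566 (mod 649)
8^16 ≡ 566^2 = 320356 ≡ 399 (mod 649)
8^32 ≡ 399^2 = 159201 ≡ 196 (mod 649)
8^64 ≡ 196^2 = 38416 ≡ 125 (mod 649)
81 = 64 + 16 + 1 in binary powers of 2.
So 8^81 ≡ 125 · 399 · 8 ≡ 514 (mod 649).
Squaring chain: 514 → 53 → 213; never reaches −1, so base 8 is a Miller–Rabin witness that 649 is composite.

514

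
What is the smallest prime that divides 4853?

23

4853 is odd.
Digit sum 20, not divisible by 3.
Ends in 3: not divisible by 5.
7: 4853 = 7·693 + 2
11: 4853 = 11·441 + 2
13: 4853 = 13·373 + 4
17: 4853 = 17·285 + 8
19: 4853 = 19·255 + 8
23: 4853 = 23·211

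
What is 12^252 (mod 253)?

232

12^1 ≡ 12 (mod 253)
12^2 ≡ 12^2 = 144 ≡ 144 (mod 253)
12^4 ≡ 144^2 = 20736 ≡ 243 (mod 253)
12^8 ≡ 243^2 = 59049 ≡ 100 (mod 253)
12^16 ≡ 100^2 = 10000 ≡ 133 (mod 253)
12^32 ≡ 133^2 = 17689 ≡ 232 (mod 253)
12^64 ≡ 232^2 = 53824 ≡ 188 (mod 253)
12^128 ≡ 188^2 = 35344 ≡ 177 (mod 253)
252 = 128 + 64 + 32 + 16 + 8 + 4 in binary powers of 2.
So 12^252 ≡ 177 · 188 · 232 · 133 · 100 · 243 ≡ 232 (mod 253).
Since 232 ≠ 1, base 12 is a Fermat witness: 253 is composite.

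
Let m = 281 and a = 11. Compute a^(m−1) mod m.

11^1 ≡ 11 (mod 281)
11^2 ≡ 11^2 = 121 ≡ 121 (mod 281)
11^4 ≡ 121^2 = 14641 ≡ 29 (mod 281)
11^8 ≡ 29^2 = 841 ≡ 279 (mod 281)
11^16 ≡ 279^2 = 77841 ≡ 4 (mod 281)
11^32 ≡ 4^2 = 16 ≡ 16 (mod 281)
11^64 ≡ 16^2 = 256 ≡ 256 (mod 281)
11^128 ≡ 256^2 = 65536 ≡ 63 (mod 281)
11^256 ≡ 63^2 = 3969 ≡ 35 (mod 281)
280 = 256 + 16 + 8 in binary powers of 2.
So 11^280 ≡ 35 · 4 · 279 ≡ 1 (mod 281).
Since the result is 1, base 11 gives no evidence that 281 is composite.

1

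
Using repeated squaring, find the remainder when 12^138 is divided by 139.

12^1 ≡ 12 (mod 139)
12^2 ≡ 12^2 = 144 ≡ 5 (mod 139)
12^4 ≡ 5^2 = 25 ≡ 25 (mod 139)
12^8 ≡ 25^2 = 625 ≡ 69 (mod 139)
12^16 ≡ 69^2 = 4761 ≡ 35 (mod 139)
12^32 ≡ 35^2 = 1225 ≡ 113 (mod 139)
12^64 ≡ 113^2 = 12769 ≡ 120 (mod 139)
12^128 ≡ 120^2 = 14400 ≡ 83 (mod 139)
138 = 128 + 8 + 2 in binary powers of 2.
So 12^138 ≡ 83 · 69 · 5 ≡ 1 (mod 139).
Since the result is 1, base 12 gives no evidence that 139 is composite.

1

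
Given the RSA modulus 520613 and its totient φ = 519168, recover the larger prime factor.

769

φ(n) = (p−1)(q−1) = n − (p+q) + 1, so p + q = 520613 − 519168 + 1 = 1446.
p and q are the roots of t² − 1446t + 520613 = 0.
Discriminant: 1446² − 4·520613 = 2090916 − 2082452 = 8464; √8464 = 92.
q = (1446 − 92)/2 = 677, p = (1446 + 92)/2 = 769.
Check: 677 · 769 = 520613.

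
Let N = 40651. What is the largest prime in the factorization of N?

40651 = 13 · 3127
3127 = 53 · 59
59 is prime.
So 40651 = 13 · 53 · 59; the largest prime factor is 59.

59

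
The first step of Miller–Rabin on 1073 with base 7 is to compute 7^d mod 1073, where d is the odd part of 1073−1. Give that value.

1073 − 1 = 1072 = 2^4 · 67, so d = 67.
7^1 ≡ 7 (mod 1073)
7^2 ≡ 7^2 = 49 ≡ 49 (mod 1073)
7^4 ≡ 49^2 = 2401 ≡ 255 (mod 1073)
7^8 ≡ 255^2 = 65025 ≡ 645 (mod 1073)
7^16 ≡ 645^2 = 416025 ≡ 774 (mod 1073)
7^32 ≡ 774^2 = 599076 ≡ 342 (mod 1073)
7^64 ≡ 342^2 = 116964 ≡ 7 (mod 1073)
67 = 64 + 2 + 1 in binary powers of 2.
So 7^67 ≡ 7 · 49 · 7 ≡ 255 (mod 1073).
Squaring chain: 255 → 645 → 774 → 342; never reaches −1, so base 7 is a Miller–Rabin witness that 1073 is composite.

255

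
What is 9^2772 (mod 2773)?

1836

9^1 ≡ 9 (mod 2773)
9^2 ≡ 9^2 = 81 ≡ 81 (mod 2773)
9^4 ≡ 81^2 = 6561 ≡ 1015 (mod 2773)
9^8 ≡ 1015^2 = 1030225 ≡ 1442 (mod 2773)
9^16 ≡ 1442^2 = 2079364 ≡ 2387 (mod 2773)
9^32 ≡ 2387^2 = 5697769 ≡ 2027 (mod 2773)
9^64 ≡ 2027^2 = 4108729 ≡ 1916 (mod 2773)
9^128 ≡ 1916^2 = 3671056 ≡ 2377 (mod 2773)
9^256 ≡ 2377^2 = 5650129 ≡ 1528 (mod 2773)
9^512 ≡ 1528^2 = 2334784 ≡ 2691 (mod 2773)
9^1024 ≡ 2691^2 = 7241481 ≡ 1178 (mod 2773)
9^2048 ≡ 1178^2 = 1387684 ≡ 1184 (mod 2773)
2772 = 2048 + 512 + 128 + 64 + 16 + 4 in binary powers of 2.
So 9^2772 ≡ 1184 · 2691 · 2377 · 1916 · 2387 · 1015 ≡ 1836 (mod 2773).
Since 1836 ≠ 1, base 9 is a Fermat witness: 2773 is composite.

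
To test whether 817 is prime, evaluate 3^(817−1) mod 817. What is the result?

3^1 ≡ 3 (mod 817)
3^2 ≡ 3^2 = 9 ≡ 9 (mod 817)
3^4 ≡ 9^2 = 81 ≡ 81 (mod 817)
3^8 ≡ 81^2 = 6561 ≡ 25 (mod 817)
3^16 ≡ 25^2 = 625 ≡ 625 (mod 817)
3^32 ≡ 625^2 = 390625 ≡ 99 (mod 817)
3^64 ≡ 99^2 = 9801 ≡ 814 (mod 817)
3^128 ≡ 814^2 = 662596 ≡ 9 (mod 817)
3^256 ≡ 9^2 = 81 ≡ 81 (mod 817)
3^512 ≡ 81^2 = 6561 ≡ 25 (mod 817)
816 = 512 + 256 + 32 + 16 in binary powers of 2.
So 3^816 ≡ 25 · 81 · 99 · 625 ≡ 121 (mod 817).
Since 121 ≠ 1, base 3 is a Fermat witness: 817 is composite.

121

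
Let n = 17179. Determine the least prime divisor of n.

41

17179 is odd.
Digit sum 25, not divisible by 3.
Ends in 9: not divisible by 5.
7: 17179 = 7·2454 + 1
11: 17179 = 11·1561 + 8
13: 17179 = 13·1321 + 6
17: 17179 = 17·1010 + 9
19: 17179 = 19·904 + 3
23: 17179 = 23·746 + 21
29: 17179 = 29·592 + 11
31: 17179 = 31·554 + 5
37: 17179 = 37·464 + 11
41: 17179 = 41·419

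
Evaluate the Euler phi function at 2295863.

Factor: 2295863 = 83 · 139 · 199.
φ(2295863) = (83−1) · (139−1) · (199−1) = 82 · 138 · 198 = 2240568.

2240568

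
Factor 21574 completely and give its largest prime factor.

67

21574 = 2 · 10787
10787 = 7 · 1541
1541 = 23 · 67
67 is prime.
So 21574 = 2 · 7 · 23 · 67; the largest prime factor is 67.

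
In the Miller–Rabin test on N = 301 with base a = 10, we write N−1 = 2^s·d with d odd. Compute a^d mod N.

301 − 1 = 300 = 2^2 · 75, so d = 75.
10^1 ≡ 10 (mod 301)
10^2 ≡ 10^2 = 100 ≡ 100 (mod 301)
10^4 ≡ 100^2 = 10000 ≡ 67 (mod 301)
10^8 ≡ 67^2 = 4489 ≡ 275 (mod 301)
10^16 ≡ 275^2 = 75625 ≡ 74 (mod 301)
10^32 ≡ 74^2 = 5476 ≡ 58 (mod 301)
10^64 ≡ 58^2 = 3364 ≡ 53 (mod 301)
75 = 64 + 8 + 2 + 1 in binary powers of 2.
So 10^75 ≡ 53 · 275 · 100 · 10 ≡ 279 (mod 301).
Squaring chain: 279 → 183; never reaches −1, so base 10 is a Miller–Rabin witness that 301 is composite.

279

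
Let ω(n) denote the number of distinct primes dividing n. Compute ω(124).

124 = 2^2 · 31
124 = 2^2 · 31, which has 2 distinct prime factors.

2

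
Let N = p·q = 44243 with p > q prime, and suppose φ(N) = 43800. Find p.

293

φ(n) = (p−1)(q−1) = n − (p+q) + 1, so p + q = 44243 − 43800 + 1 = 444.
p and q are the roots of t² − 444t + 44243 = 0.
Discriminant: 444² − 4·44243 = 197136 − 176972 = 20164; √20164 = 142.
q = (444 − 142)/2 = 151, p = (444 + 142)/2 = 293.
Check: 151 · 293 = 44243.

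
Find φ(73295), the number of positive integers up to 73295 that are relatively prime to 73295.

Factor: 73295 = 5 · 107 · 137.
φ(73295) = (5−1) · (107−1) · (137−1) = 4 · 106 · 136 = 57664.

57664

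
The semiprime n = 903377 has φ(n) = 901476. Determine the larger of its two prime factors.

983

φ(n) = (p−1)(q−1) = n − (p+q) + 1, so p + q = 903377 − 901476 + 1 = 1902.
p and q are the roots of t² − 1902t + 903377 = 0.
Discriminant: 1902² − 4·903377 = 3617604 − 3613508 = 4096; √4096 = 64.
q = (1902 − 64)/2 = 919, p = (1902 + 64)/2 = 983.
Check: 919 · 983 = 903377.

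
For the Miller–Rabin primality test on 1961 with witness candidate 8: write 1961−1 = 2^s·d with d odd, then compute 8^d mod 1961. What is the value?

1961 − 1 = 1960 = 2^3 · 245, so d = 245.
8^1 ≡ 8 (mod 1961)
8^2 ≡ 8^2 = 64 ≡ 64 (mod 1961)
8^4 ≡ 64^2 = 4096 ≡ 174 (mod 1961)
8^8 ≡ 174^2 = 30276 ≡ 861 (mod 1961)
8^16 ≡ 861^2 = 741321 ≡ 63 (mod 1961)
8^32 ≡ 63^2 = 3969 ≡ 47 (mod 1961)
8^64 ≡ 47^2 = 2209 ≡ 248 (mod 1961)
8^128 ≡ 248^2 = 61504 ≡ 713 (mod 1961)
245 = 128 + 64 + 32 + 16 + 4 + 1 in binary powers of 2.
So 8^245 ≡ 713 · 248 · 47 · 63 · 174 · 8 ≡ 393 (mod 1961).
Squaring chain: 393 → 1491 → 1268; never reaches −1, so base 8 is a Miller–Rabin witness that 1961 is composite.

393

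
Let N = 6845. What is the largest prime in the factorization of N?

37

6845 = 5 · 1369
1369 = 37 · 37
37 = 37 · 1
So 6845 = 5 · 37^2; the largest prime factor is 37.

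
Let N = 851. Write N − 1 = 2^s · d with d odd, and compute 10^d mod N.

359

851 − 1 = 850 = 2^1 · 425, so d = 425.
10^1 ≡ 10 (mod 851)
10^2 ≡ 10^2 = 100 ≡ 100 (mod 851)
10^4 ≡ 100^2 = 10000 ≡ 639 (mod 851)
10^8 ≡ 639^2 = 408321 ≡ 692 (mod 851)
10^16 ≡ 692^2 = 478864 ≡ 602 (mod 851)
10^32 ≡ 602^2 = 362404 ≡ 729 (mod 851)
10^64 ≡ 729^2 = 531441 ≡ 417 (mod 851)
10^128 ≡ 417^2 = 173889 ≡ 285 (mod 851)
10^256 ≡ 285^2 = 81225 ≡ 380 (mod 851)
425 = 256 + 128 + 32 + 8 + 1 in binary powers of 2.
So 10^425 ≡ 380 · 285 · 729 · 692 · 10 ≡ 359 (mod 851).
Squaring chain: 359; never reaches −1, so base 10 is a Miller–Rabin witness that 851 is composite.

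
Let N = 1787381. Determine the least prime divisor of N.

1787381 is odd.
Digit sum 35, not divisible by 3.
Ends in 1: not divisible by 5.
7: 1787381 = 7·255340 + 1
11: 1787381 = 11·162489 + 2
13: 1787381 = 13·137490 + 11
17: 1787381 = 17·105140 + 1
19: 1787381 = 19·94072 + 13
23: 1787381 = 23·77712 + 5
29: 1787381 = 29·61633 + 24
31: 1787381 = 31·57657 + 14
37: 1787381 = 37·48307 + 22
41: 1787381 = 41·43594 + 27
43: 1787381 = 43·41567

43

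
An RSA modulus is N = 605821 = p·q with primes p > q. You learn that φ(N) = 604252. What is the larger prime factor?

887

φ(n) = (p−1)(q−1) = n − (p+q) + 1, so p + q = 605821 − 604252 + 1 = 1570.
p and q are the roots of t² − 1570t + 605821 = 0.
Discriminant: 1570² − 4·605821 = 2464900 − 2423284 = 41616; √41616 = 204.
q = (1570 − 204)/2 = 683, p = (1570 + 204)/2 = 887.
Check: 683 · 887 = 605821.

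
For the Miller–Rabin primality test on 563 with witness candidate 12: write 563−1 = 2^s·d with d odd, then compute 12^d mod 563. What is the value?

563 − 1 = 562 = 2^1 · 281, so d = 281.
12^1 ≡ 12 (mod 563)
12^2 ≡ 12^2 = 144 ≡ 144 (mod 563)
12^4 ≡ 144^2 = 20736 ≡ 468 (mod 563)
12^8 ≡ 468^2 = 219024 ≡ 17 (mod 563)
12^16 ≡ 17^2 = 289 ≡ 289 (mod 563)
12^32 ≡ 289^2 = 83521 ≡ 197 (mod 563)
12^64 ≡ 197^2 = 38809 ≡ 525 (mod 563)
12^128 ≡ 525^2 = 275625 ≡ 318 (mod 563)
12^256 ≡ 318^2 = 101124 ≡ 347 (mod 563)
281 = 256 + 16 + 8 + 1 in binary powers of 2.
So 12^281 ≡ 347 · 289 · 17 · 12 ≡ 1 (mod 563).
Since 12^d ≡ 1 (mod 563), base 12 does not prove 563 composite.

1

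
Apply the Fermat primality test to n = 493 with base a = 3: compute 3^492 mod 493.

3^1 ≡ 3 (mod 493)
3^2 ≡ 3^2 = 9 ≡ 9 (mod 493)
3^4 ≡ 9^2 = 81 ≡ 81 (mod 493)
3^8 ≡ 81^2 = 6561 ≡ 152 (mod 493)
3^16 ≡ 152^2 = 23104 ≡ 426 (mod 493)
3^32 ≡ 426^2 = 181476 ≡ 52 (mod 493)
3^64 ≡ 52^2 = 2704 ≡ 239 (mod 493)
3^128 ≡ 239^2 = 57121 ≡ 426 (mod 493)
3^256 ≡ 426^2 = 181476 ≡ 52 (mod 493)
492 = 256 + 128 + 64 + 32 + 8 + 4 in binary powers of 2.
So 3^492 ≡ 52 · 426 · 239 · 52 · 152 · 81 ≡ 310 (mod 493).
Since 310 ≠ 1, base 3 is a Fermat witness: 493 is composite.

310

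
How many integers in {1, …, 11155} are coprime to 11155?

8448

Factor: 11155 = 5 · 23 · 97.
φ(11155) = (5−1) · (23−1) · (97−1) = 4 · 22 · 96 = 8448.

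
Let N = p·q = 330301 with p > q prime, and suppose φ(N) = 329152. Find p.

φ(n) = (p−1)(q−1) = n − (p+q) + 1, so p + q = 330301 − 329152 + 1 = 1150.
p and q are the roots of t² − 1150t + 330301 = 0.
Discriminant: 1150² − 4·330301 = 1322500 − 1321204 = 1296; √1296 = 36.
q = (1150 − 36)/2 = 557, p = (1150 + 36)/2 = 593.
Check: 557 · 593 = 330301.

593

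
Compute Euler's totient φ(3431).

Factor: 3431 = 47 · 73.
φ(3431) = (47−1) · (73−1) = 46 · 72 = 3312.

3312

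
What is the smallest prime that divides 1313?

13

1313 is odd.
Digit sum 8, not divisible by 3.
Ends in 3: not divisible by 5.
7: 1313 = 7·187 + 4
11: 1313 = 11·119 + 4
13: 1313 = 13·101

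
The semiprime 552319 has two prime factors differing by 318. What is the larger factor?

Since p = q + 318, we have 552319 = q(q + 318), so q² + 318q − 552319 = 0.
Discriminant: 318² + 4·552319 = 101124 + 2209276 = 2310400; √2310400 = 1520.
q = (−318 + 1520)/2 = 601, and p = q + 318 = 919.
Check: 601 · 919 = 552319.

919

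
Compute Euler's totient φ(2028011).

Factor: 2028011 = 113 · 131 · 137.
φ(2028011) = (113−1) · (131−1) · (137−1) = 112 · 130 · 136 = 1980160.

1980160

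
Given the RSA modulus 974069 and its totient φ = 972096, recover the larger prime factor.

997

φ(n) = (p−1)(q−1) = n − (p+q) + 1, so p + q = 974069 − 972096 + 1 = 1974.
p and q are the roots of t² − 1974t + 974069 = 0.
Discriminant: 1974² − 4·974069 = 3896676 − 3896276 = 400; √400 = 20.
q = (1974 − 20)/2 = 977, p = (1974 + 20)/2 = 997.
Check: 977 · 997 = 974069.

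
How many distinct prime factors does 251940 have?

6

251940 = 2^2 · 62985
62985 = 3 · 20995
20995 = 5 · 4199
4199 = 13 · 323
323 = 17 · 19
251940 = 2^2 · 3 · 5 · 13 · 17 · 19, which has 6 distinct prime factors.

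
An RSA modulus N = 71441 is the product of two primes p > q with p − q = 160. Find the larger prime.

359

Since p = q + 160, we have 71441 = q(q + 160), so q² + 160q − 71441 = 0.
Discriminant: 160² + 4·71441 = 25600 + 285764 = 311364; √311364 = 558.
q = (−160 + 558)/2 = 199, and p = q + 160 = 359.
Check: 199 · 359 = 71441.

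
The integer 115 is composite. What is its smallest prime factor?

115 is odd.
Digit sum 7, not divisible by 3.
Ends in 5: divisible by 5.

5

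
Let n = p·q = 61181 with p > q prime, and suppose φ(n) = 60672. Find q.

φ(n) = (p−1)(q−1) = n − (p+q) + 1, so p + q = 61181 − 60672 + 1 = 510.
p and q are the roots of t² − 510t + 61181 = 0.
Discriminant: 510² − 4·61181 = 260100 − 244724 = 15376; √15376 = 124.
q = (510 − 124)/2 = 193, p = (510 + 124)/2 = 317.
Check: 193 · 317 = 61181.

193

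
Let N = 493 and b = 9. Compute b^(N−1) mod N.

458

9^1 ≡ 9 (mod 493)
9^2 ≡ 9^2 = 81 ≡ 81 (mod 493)
9^4 ≡ 81^2 = 6561 ≡ 152 (mod 493)
9^8 ≡ 152^2 = 23104 ≡ 426 (mod 493)
9^16 ≡ 426^2 = 181476 ≡ 52 (mod 493)
9^32 ≡ 52^2 = 2704 ≡ 239 (mod 493)
9^64 ≡ 239^2 = 57121 ≡ 426 (mod 493)
9^128 ≡ 426^2 = 181476 ≡ 52 (mod 493)
9^256 ≡ 52^2 = 2704 ≡ 239 (mod 493)
492 = 256 + 128 + 64 + 32 + 8 + 4 in binary powers of 2.
So 9^492 ≡ 239 · 52 · 426 · 239 · 426 · 152 ≡ 458 (mod 493).
Since 458 ≠ 1, base 9 is a Fermat witness: 493 is composite.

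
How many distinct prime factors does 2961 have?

3

2961 = 3^2 · 329
329 = 7 · 47
2961 = 3^2 · 7 · 47, which has 3 distinct prime factors.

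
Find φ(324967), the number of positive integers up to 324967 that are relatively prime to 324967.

Factor: 324967 = 23 · 71 · 199.
φ(324967) = (23−1) · (71−1) · (199−1) = 22 · 70 · 198 = 304920.

304920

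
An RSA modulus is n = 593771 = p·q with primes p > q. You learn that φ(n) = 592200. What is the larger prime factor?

φ(n) = (p−1)(q−1) = n − (p+q) + 1, so p + q = 593771 − 592200 + 1 = 1572.
p and q are the roots of t² − 1572t + 593771 = 0.
Discriminant: 1572² − 4·593771 = 2471184 − 2375084 = 96100; √96100 = 310.
q = (1572 − 310)/2 = 631, p = (1572 + 310)/2 = 941.
Check: 631 · 941 = 593771.

941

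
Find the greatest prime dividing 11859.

11859 = 3 · 3953
3953 = 59 · 67
67 is prime.
So 11859 = 3 · 59 · 67; the largest prime factor is 67.

67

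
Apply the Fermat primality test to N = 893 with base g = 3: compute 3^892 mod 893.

852

3^1 ≡ 3 (mod 893)
3^2 ≡ 3^2 = 9 ≡ 9 (mod 893)
3^4 ≡ 9^2 = 81 ≡ 81 (mod 893)
3^8 ≡ 81^2 = 6561 ≡ 310 (mod 893)
3^16 ≡ 310^2 = 96100 ≡ 549 (mod 893)
3^32 ≡ 549^2 = 301401 ≡ 460 (mod 893)
3^64 ≡ 460^2 = 211600 ≡ 852 (mod 893)
3^128 ≡ 852^2 = 725904 ≡ 788 (mod 893)
3^256 ≡ 788^2 = 620944 ≡ 309 (mod 893)
3^512 ≡ 309^2 = 95481 ≡ 823 (mod 893)
892 = 512 + 256 + 64 + 32 + 16 + 8 + 4 in binary powers of 2.
So 3^892 ≡ 823 · 309 · 852 · 460 · 549 · 310 · 81 ≡ 852 (mod 893).
Since 852 ≠ 1, base 3 is a Fermat witness: 893 is composite.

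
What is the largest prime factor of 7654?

7654 = 2 · 3827
3827 = 43 · 89
89 is prime.
So 7654 = 2 · 43 · 89; the largest prime factor is 89.

89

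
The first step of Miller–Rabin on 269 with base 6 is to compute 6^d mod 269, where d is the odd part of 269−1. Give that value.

268

269 − 1 = 268 = 2^2 · 67, so d = 67.
6^1 ≡ 6 (mod 269)
6^2 ≡ 6^2 = 36 ≡ 36 (mod 269)
6^4 ≡ 36^2 = 1296 ≡ 220 (mod 269)
6^8 ≡ 220^2 = 48400 ≡ 249 (mod 269)
6^16 ≡ 249^2 = 62001 ≡ 131 (mod 269)
6^32 ≡ 131^2 = 17161 ≡ 214 (mod 269)
6^64 ≡ 214^2 = 45796 ≡ 66 (mod 269)
67 = 64 + 2 + 1 in binary powers of 2.
So 6^67 ≡ 66 · 36 · 6 ≡ 268 (mod 269).
Since 6^d ≡ 268 (mod 269), base 6 does not prove 269 composite.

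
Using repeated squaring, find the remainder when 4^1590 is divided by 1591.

692

4^1 ≡ 4 (mod 1591)
4^2 ≡ 4^2 = 16 ≡ 16 (mod 1591)
4^4 ≡ 16^2 = 256 ≡ 256 (mod 1591)
4^8 ≡ 256^2 = 65536 ≡ 305 (mod 1591)
4^16 ≡ 305^2 = 93025 ≡ 747 (mod 1591)
4^32 ≡ 747^2 = 558009 ≡ 1159 (mod 1591)
4^64 ≡ 1159^2 = 1343281 ≡ 477 (mod 1591)
4^128 ≡ 477^2 = 227529 ≡ 16 (mod 1591)
4^256 ≡ 16^2 = 256 ≡ 256 (mod 1591)
4^512 ≡ 256^2 = 65536 ≡ 305 (mod 1591)
4^1024 ≡ 305^2 = 93025 ≡ 747 (mod 1591)
1590 = 1024 + 512 + 32 + 16 + 4 + 2 in binary powers of 2.
So 4^1590 ≡ 747 · 305 · 1159 · 747 · 256 · 16 ≡ 692 (mod 1591).
Since 692 ≠ 1, base 4 is a Fermat witness: 1591 is composite.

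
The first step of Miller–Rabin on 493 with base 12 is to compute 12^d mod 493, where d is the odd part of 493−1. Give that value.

278

493 − 1 = 492 = 2^2 · 123, so d = 123.
12^1 ≡ 12 (mod 493)
12^2 ≡ 12^2 = 144 ≡ 144 (mod 493)
12^4 ≡ 144^2 = 20736 ≡ 30 (mod 493)
12^8 ≡ 30^2 = 900 ≡ 407 (mod 493)
12^16 ≡ 407^2 = 165649 ≡ 1 (mod 493)
12^32 ≡ 1^2 = 1 ≡ 1 (mod 493)
12^64 ≡ 1^2 = 1 ≡ 1 (mod 493)
123 = 64 + 32 + 16 + 8 + 2 + 1 in binary powers of 2.
So 12^123 ≡ 1 · 1 · 1 · 407 · 144 · 12 ≡ 278 (mod 493).
Squaring chain: 278 → 376; never reaches −1, so base 12 is a Miller–Rabin witness that 493 is composite.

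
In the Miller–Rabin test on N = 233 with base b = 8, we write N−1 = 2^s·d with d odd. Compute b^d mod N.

233 − 1 = 232 = 2^3 · 29, so d = 29.
8^1 ≡ 8 (mod 233)
8^2 ≡ 8^2 = 64 ≡ 64 (mod 233)
8^4 ≡ 64^2 = 4096 ≡ 135 (mod 233)
8^8 ≡ 135^2 = 18225 ≡ 51 (mod 233)
8^16 ≡ 51^2 = 2601 ≡ 38 (mod 233)
29 = 16 + 8 + 4 + 1 in binary powers of 2.
So 8^29 ≡ 38 · 51 · 135 · 8 ≡ 1 (mod 233).
Since 8^d ≡ 1 (mod 233), base 8 does not prove 233 composite.

1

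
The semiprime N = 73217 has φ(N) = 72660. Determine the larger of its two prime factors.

347

φ(n) = (p−1)(q−1) = n − (p+q) + 1, so p + q = 73217 − 72660 + 1 = 558.
p and q are the roots of t² − 558t + 73217 = 0.
Discriminant: 558² − 4·73217 = 311364 − 292868 = 18496; √18496 = 136.
q = (558 − 136)/2 = 211, p = (558 + 136)/2 = 347.
Check: 211 · 347 = 73217.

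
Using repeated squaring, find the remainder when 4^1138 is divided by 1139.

33

4^1 ≡ 4 (mod 1139)
4^2 ≡ 4^2 = 16 ≡ 16 (mod 1139)
4^4 ≡ 16^2 = 256 ≡ 256 (mod 1139)
4^8 ≡ 256^2 = 65536 ≡ 613 (mod 1139)
4^16 ≡ 613^2 = 375769 ≡ 1038 (mod 1139)
4^32 ≡ 1038^2 = 1077444 ≡ 1089 (mod 1139)
4^64 ≡ 1089^2 = 1185921 ≡ 222 (mod 1139)
4^128 ≡ 222^2 = 49284 ≡ 307 (mod 1139)
4^256 ≡ 307^2 = 94249 ≡ 851 (mod 1139)
4^512 ≡ 851^2 = 724201 ≡ 936 (mod 1139)
4^1024 ≡ 936^2 = 876096 ≡ 205 (mod 1139)
1138 = 1024 + 64 + 32 + 16 + 2 in binary powers of 2.
So 4^1138 ≡ 205 · 222 · 1089 · 1038 · 16 ≡ 33 (mod 1139).
Since 33 ≠ 1, base 4 is a Fermat witness: 1139 is composite.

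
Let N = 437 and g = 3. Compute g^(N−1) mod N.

347

3^1 ≡ 3 (mod 437)
3^2 ≡ 3^2 = 9 ≡ 9 (mod 437)
3^4 ≡ 9^2 = 81 ≡ 81 (mod 437)
3^8 ≡ 81^2 = 6561 ≡ 6 (mod 437)
3^16 ≡ 6^2 = 36 ≡ 36 (mod 437)
3^32 ≡ 36^2 = 1296 ≡ 422 (mod 437)
3^64 ≡ 422^2 = 178084 ≡ 225 (mod 437)
3^128 ≡ 225^2 = 50625 ≡ 370 (mod 437)
3^256 ≡ 370^2 = 136900 ≡ 119 (mod 437)
436 = 256 + 128 + 32 + 16 + 4 in binary powers of 2.
So 3^436 ≡ 119 · 370 · 422 · 36 · 81 ≡ 347 (mod 437).
Since 347 ≠ 1, base 3 is a Fermat witness: 437 is composite.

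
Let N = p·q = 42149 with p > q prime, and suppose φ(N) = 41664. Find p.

φ(n) = (p−1)(q−1) = n − (p+q) + 1, so p + q = 42149 − 41664 + 1 = 486.
p and q are the roots of t² − 486t + 42149 = 0.
Discriminant: 486² − 4·42149 = 236196 − 168596 = 67600; √67600 = 260.
q = (486 − 260)/2 = 113, p = (486 + 260)/2 = 373.
Check: 113 · 373 = 42149.

373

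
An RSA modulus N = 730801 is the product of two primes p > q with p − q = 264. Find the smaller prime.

733

Since p = q + 264, we have 730801 = q(q + 264), so q² + 264q − 730801 = 0.
Discriminant: 264² + 4·730801 = 69696 + 2923204 = 2992900; √2992900 = 1730.
q = (−264 + 1730)/2 = 733, and p = q + 264 = 997.
Check: 733 · 997 = 730801.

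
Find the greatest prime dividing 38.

19

38 = 2 · 19
19 is prime.
So 38 = 2 · 19; the largest prime factor is 19.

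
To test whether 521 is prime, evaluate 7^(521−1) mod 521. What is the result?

7^1 ≡ 7 (mod 521)
7^2 ≡ 7^2 = 49 ≡ 49 (mod 521)
7^4 ≡ 49^2 = 2401 ≡ 317 (mod 521)
7^8 ≡ 317^2 = 100489 ≡ 457 (mod 521)
7^16 ≡ 457^2 = 208849 ≡ 449 (mod 521)
7^32 ≡ 449^2 = 201601 ≡ 495 (mod 521)
7^64 ≡ 495^2 = 245025 ≡ 155 (mod 521)
7^128 ≡ 155^2 = 24025 ≡ 59 (mod 521)
7^256 ≡ 59^2 = 3481 ≡ 355 (mod 521)
7^512 ≡ 355^2 = 126025 ≡ 464 (mod 521)
520 = 512 + 8 in binary powers of 2.
So 7^520 ≡ 464 · 457 ≡ 1 (mod 521).
Since the result is 1, base 7 gives no evidence that 521 is composite.

1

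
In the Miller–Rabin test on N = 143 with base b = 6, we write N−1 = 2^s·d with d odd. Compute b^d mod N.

143 − 1 = 142 = 2^1 · 71, so d = 71.
6^1 ≡ 6 (mod 143)
6^2 ≡ 6^2 = 36 ≡ 36 (mod 143)
6^4 ≡ 36^2 = 1296 ≡ 9 (mod 143)
6^8 ≡ 9^2 = 81 ≡ 81 (mod 143)
6^16 ≡ 81^2 = 6561 ≡ 126 (mod 143)
6^32 ≡ 126^2 = 15876 ≡ 3 (mod 143)
6^64 ≡ 3^2 = 9 ≡ 9 (mod 143)
71 = 64 + 4 + 2 + 1 in binary powers of 2.
So 6^71 ≡ 9 · 9 · 36 · 6 ≡ 50 (mod 143).
Squaring chain: 50; never reaches −1, so base 6 is a Miller–Rabin witness that 143 is composite.

50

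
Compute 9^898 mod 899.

9^1 ≡ 9 (mod 899)
9^2 ≡ 9^2 = 81 ≡ 81 (mod 899)
9^4 ≡ 81^2 = 6561 ≡ 268 (mod 899)
9^8 ≡ 268^2 = 71824 ≡ 803 (mod 899)
9^16 ≡ 803^2 = 644809 ≡ 226 (mod 899)
9^32 ≡ 226^2 = 51076 ≡ 732 (mod 899)
9^64 ≡ 732^2 = 535824 ≡ 20 (mod 899)
9^128 ≡ 20^2 = 400 ≡ 400 (mod 899)
9^256 ≡ 400^2 = 160000 ≡ 877 (mod 899)
9^512 ≡ 877^2 = 769129 ≡ 484 (mod 899)
898 = 512 + 256 + 128 + 2 in binary powers of 2.
So 9^898 ≡ 484 · 877 · 400 · 81 ≡ 545 (mod 899).
Since 545 ≠ 1, base 9 is a Fermat witness: 899 is composite.

545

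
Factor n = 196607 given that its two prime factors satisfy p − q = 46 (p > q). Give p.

467

Since p = q + 46, we have 196607 = q(q + 46), so q² + 46q − 196607 = 0.
Discriminant: 46² + 4·196607 = 2116 + 786428 = 788544; √788544 = 888.
q = (−46 + 888)/2 = 421, and p = q + 46 = 467.
Check: 421 · 467 = 196607.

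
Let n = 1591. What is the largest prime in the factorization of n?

1591 = 37 · 43
43 is prime.
So 1591 = 37 · 43; the largest prime factor is 43.

43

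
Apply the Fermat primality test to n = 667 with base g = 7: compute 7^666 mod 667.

326

7^1 ≡ 7 (mod 667)
7^2 ≡ 7^2 = 49 ≡ 49 (mod 667)
7^4 ≡ 49^2 = 2401 ≡ 400 (mod 667)
7^8 ≡ 400^2 = 160000 ≡ 587 (mod 667)
7^16 ≡ 587^2 = 344569 ≡ 397 (mod 667)
7^32 ≡ 397^2 = 157609 ≡ 197 (mod 667)
7^64 ≡ 197^2 = 38809 ≡ 123 (mod 667)
7^128 ≡ 123^2 = 15129 ≡ 455 (mod 667)
7^256 ≡ 455^2 = 207025 ≡ 255 (mod 667)
7^512 ≡ 255^2 = 65025 ≡ 326 (mod 667)
666 = 512 + 128 + 16 + 8 + 2 in binary powers of 2.
So 7^666 ≡ 326 · 455 · 397 · 587 · 49 ≡ 326 (mod 667).
Since 326 ≠ 1, base 7 is a Fermat witness: 667 is composite.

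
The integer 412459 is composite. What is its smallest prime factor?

23

412459 is odd.
Digit sum 25, not divisible by 3.
Ends in 9: not divisible by 5.
7: 412459 = 7·58922 + 5
11: 412459 = 11·37496 + 3
13: 412459 = 13·31727 + 8
17: 412459 = 17·24262 + 5
19: 412459 = 19·21708 + 7
23: 412459 = 23·17933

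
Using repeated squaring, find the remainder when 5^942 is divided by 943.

558

5^1 ≡ 5 (mod 943)
5^2 ≡ 5^2 = 25 ≡ 25 (mod 943)
5^4 ≡ 25^2 = 625 ≡ 625 (mod 943)
5^8 ≡ 625^2 = 390625 ≡ 223 (mod 943)
5^16 ≡ 223^2 = 49729 ≡ 693 (mod 943)
5^32 ≡ 693^2 = 480249 ≡ 262 (mod 943)
5^64 ≡ 262^2 = 68644 ≡ 748 (mod 943)
5^128 ≡ 748^2 = 559504 ≡ 305 (mod 943)
5^256 ≡ 305^2 = 93025 ≡ 611 (mod 943)
5^512 ≡ 611^2 = 373321 ≡ 836 (mod 943)
942 = 512 + 256 + 128 + 32 + 8 + 4 + 2 in binary powers of 2.
So 5^942 ≡ 836 · 611 · 305 · 262 · 223 · 625 · 25 ≡ 558 (mod 943).
Since 558 ≠ 1, base 5 is a Fermat witness: 943 is composite.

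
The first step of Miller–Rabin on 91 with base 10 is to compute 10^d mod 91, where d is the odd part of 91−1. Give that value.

91 − 1 = 90 = 2^1 · 45, so d = 45.
10^1 ≡ 10 (mod 91)
10^2 ≡ 10^2 = 100 ≡ 9 (mod 91)
10^4 ≡ 9^2 = 81 ≡ 81 (mod 91)
10^8 ≡ 81^2 = 6561 ≡ 9 (mod 91)
10^16 ≡ 9^2 = 81 ≡ 81 (mod 91)
10^32 ≡ 81^2 = 6561 ≡ 9 (mod 91)
45 = 32 + 8 + 4 + 1 in binary powers of 2.
So 10^45 ≡ 9 · 9 · 81 · 10 ≡ 90 (mod 91).
Since 10^d ≡ 90 (mod 91), base 10 does not prove 91 composite.

90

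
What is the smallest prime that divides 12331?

11

12331 is odd.
Digit sum 10, not divisible by 3.
Ends in 1: not divisible by 5.
7: 12331 = 7·1761 + 4
11: 12331 = 11·1121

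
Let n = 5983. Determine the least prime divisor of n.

5983 is odd.
Digit sum 25, not divisible by 3.
Ends in 3: not divisible by 5.
7: 5983 = 7·854 + 5
11: 5983 = 11·543 + 10
13: 5983 = 13·460 + 3
17: 5983 = 17·351 + 16
19: 5983 = 19·314 + 17
23: 5983 = 23·260 + 3
29: 5983 = 29·206 + 9
31: 5983 = 31·193

31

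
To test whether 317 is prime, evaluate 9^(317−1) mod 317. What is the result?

9^1 ≡ 9 (mod 317)
9^2 ≡ 9^2 = 81 ≡ 81 (mod 317)
9^4 ≡ 81^2 = 6561 ≡ 221 (mod 317)
9^8 ≡ 221^2 = 48841 ≡ 23 (mod 317)
9^16 ≡ 23^2 = 529 ≡ 212 (mod 317)
9^32 ≡ 212^2 = 44944 ≡ 247 (mod 317)
9^64 ≡ 247^2 = 61009 ≡ 145 (mod 317)
9^128 ≡ 145^2 = 21025 ≡ 103 (mod 317)
9^256 ≡ 103^2 = 10609 ≡ 148 (mod 317)
316 = 256 + 32 + 16 + 8 + 4 in binary powers of 2.
So 9^316 ≡ 148 · 247 · 212 · 23 · 221 ≡ 1 (mod 317).
Since the result is 1, base 9 gives no evidence that 317 is composite.

1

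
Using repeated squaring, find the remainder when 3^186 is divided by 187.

25

3^1 ≡ 3 (mod 187)
3^2 ≡ 3^2 = 9 ≡ 9 (mod 187)
3^4 ≡ 9^2 = 81 ≡ 81 (mod 187)
3^8 ≡ 81^2 = 6561 ≡ 16 (mod 187)
3^16 ≡ 16^2 = 256 ≡ 69 (mod 187)
3^32 ≡ 69^2 = 4761 ≡ 86 (mod 187)
3^64 ≡ 86^2 = 7396 ≡ 103 (mod 187)
3^128 ≡ 103^2 = 10609 ≡ 137 (mod 187)
186 = 128 + 32 + 16 + 8 + 2 in binary powers of 2.
So 3^186 ≡ 137 · 86 · 69 · 16 · 9 ≡ 25 (mod 187).
Since 25 ≠ 1, base 3 is a Fermat witness: 187 is composite.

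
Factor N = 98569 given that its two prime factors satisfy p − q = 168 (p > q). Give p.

Since p = q + 168, we have 98569 = q(q + 168), so q² + 168q − 98569 = 0.
Discriminant: 168² + 4·98569 = 28224 + 394276 = 422500; √422500 = 650.
q = (−168 + 650)/2 = 241, and p = q + 168 = 409.
Check: 241 · 409 = 98569.

409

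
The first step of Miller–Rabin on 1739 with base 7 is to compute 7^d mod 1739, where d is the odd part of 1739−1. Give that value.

1452

1739 − 1 = 1738 = 2^1 · 869, so d = 869.
7^1 ≡ 7 (mod 1739)
7^2 ≡ 7^2 = 49 ≡ 49 (mod 1739)
7^4 ≡ 49^2 = 2401 ≡ 662 (mod 1739)
7^8 ≡ 662^2 = 438244 ≡ 16 (mod 1739)
7^16 ≡ 16^2 = 256 ≡ 256 (mod 1739)
7^32 ≡ 256^2 = 65536 ≡ 1193 (mod 1739)
7^64 ≡ 1193^2 = 1423249 ≡ 747 (mod 1739)
7^128 ≡ 747^2 = 558009 ≡ 1529 (mod 1739)
7^256 ≡ 1529^2 = 2337841 ≡ 625 (mod 1739)
7^512 ≡ 625^2 = 390625 ≡ 1089 (mod 1739)
869 = 512 + 256 + 64 + 32 + 4 + 1 in binary powers of 2.
So 7^869 ≡ 1089 · 625 · 747 · 1193 · 662 · 7 ≡ 1452 (mod 1739).
Squaring chain: 1452; never reaches −1, so base 7 is a Miller–Rabin witness that 1739 is composite.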